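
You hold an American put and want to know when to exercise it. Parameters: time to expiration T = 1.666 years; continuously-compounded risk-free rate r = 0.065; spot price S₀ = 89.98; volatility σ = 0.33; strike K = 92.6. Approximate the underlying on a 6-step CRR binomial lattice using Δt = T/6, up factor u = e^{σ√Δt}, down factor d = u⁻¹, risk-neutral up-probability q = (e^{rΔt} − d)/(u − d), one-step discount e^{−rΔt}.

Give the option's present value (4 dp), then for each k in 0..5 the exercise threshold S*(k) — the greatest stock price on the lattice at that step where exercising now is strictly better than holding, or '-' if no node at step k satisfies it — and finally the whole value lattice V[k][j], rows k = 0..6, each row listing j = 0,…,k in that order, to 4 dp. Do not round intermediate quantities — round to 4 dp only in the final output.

Δt=0.27767  u=1.18993  d=0.84039  q=0.50874  discount=0.98211
step 6 (expiry): payoffs max(K−S,0) = 60.9023 47.7185 29.0513 2.6200 0.0000 0.0000 0.0000
step 5: (k=5,j=0): S=37.7179, (K−S)⁺=54.8821, hold=53.2258 ⇒ V=54.8821 exercise | (k=5,j=1): S=53.4056, (K−S)⁺=39.1944, hold=37.5381 ⇒ V=39.1944 exercise | (k=5,j=2): S=75.6182, (K−S)⁺=16.9818, hold=15.3255 ⇒ V=16.9818 exercise | (k=5,j=3): S=107.0695, (K−S)⁺=0.0000, hold=1.2641 ⇒ V=1.2641 continue | (k=5,j=4): S=151.6020, (K−S)⁺=0.0000, hold=0.0000 ⇒ V=0.0000 continue | (k=5,j=5): S=214.6567, (K−S)⁺=0.0000, hold=0.0000 ⇒ V=0.0000 continue  boundary S*=75.6182
step 4: (k=4,j=0): S=44.8815, (K−S)⁺=47.7185, hold=46.0622 ⇒ V=47.7185 exercise | (k=4,j=1): S=63.5487, (K−S)⁺=29.0513, hold=27.3950 ⇒ V=29.0513 exercise | (k=4,j=2): S=89.9800, (K−S)⁺=2.6200, hold=8.8248 ⇒ V=8.8248 continue | (k=4,j=3): S=127.4047, (K−S)⁺=0.0000, hold=0.6099 ⇒ V=0.6099 continue | (k=4,j=4): S=180.3951, (K−S)⁺=0.0000, hold=0.0000 ⇒ V=0.0000 continue  boundary S*=63.5487
step 3: (k=3,j=0): S=53.4056, (K−S)⁺=39.1944, hold=37.5381 ⇒ V=39.1944 exercise | (k=3,j=1): S=75.6182, (K−S)⁺=16.9818, hold=18.4257 ⇒ V=18.4257 continue | (k=3,j=2): S=107.0695, (K−S)⁺=0.0000, hold=4.5625 ⇒ V=4.5625 continue | (k=3,j=3): S=151.6020, (K−S)⁺=0.0000, hold=0.2943 ⇒ V=0.2943 continue  boundary S*=53.4056
step 2: (k=2,j=0): S=63.5487, (K−S)⁺=29.0513, hold=28.1165 ⇒ V=29.0513 exercise | (k=2,j=1): S=89.9800, (K−S)⁺=2.6200, hold=11.1695 ⇒ V=11.1695 continue | (k=2,j=2): S=127.4047, (K−S)⁺=0.0000, hold=2.3483 ⇒ V=2.3483 continue  boundary S*=63.5487
step 1: (k=1,j=0): S=75.6182, (K−S)⁺=16.9818, hold=19.5972 ⇒ V=19.5972 continue | (k=1,j=1): S=107.0695, (K−S)⁺=0.0000, hold=6.5623 ⇒ V=6.5623 continue  boundary S*=-
step 0: (k=0,j=0): S=89.9800, (K−S)⁺=2.6200, hold=12.7339 ⇒ V=12.7339 continue  boundary S*=-

price = 12.7339
boundary = - - 63.5487 53.4056 63.5487 75.6182
tree:
12.7339
19.5972 6.5623
29.0513 11.1695 2.3483
39.1944 18.4257 4.5625 0.2943
47.7185 29.0513 8.8248 0.6099 0.0000
54.8821 39.1944 16.9818 1.2641 0.0000 0.0000
60.9023 47.7185 29.0513 2.6200 0.0000 0.0000 0.0000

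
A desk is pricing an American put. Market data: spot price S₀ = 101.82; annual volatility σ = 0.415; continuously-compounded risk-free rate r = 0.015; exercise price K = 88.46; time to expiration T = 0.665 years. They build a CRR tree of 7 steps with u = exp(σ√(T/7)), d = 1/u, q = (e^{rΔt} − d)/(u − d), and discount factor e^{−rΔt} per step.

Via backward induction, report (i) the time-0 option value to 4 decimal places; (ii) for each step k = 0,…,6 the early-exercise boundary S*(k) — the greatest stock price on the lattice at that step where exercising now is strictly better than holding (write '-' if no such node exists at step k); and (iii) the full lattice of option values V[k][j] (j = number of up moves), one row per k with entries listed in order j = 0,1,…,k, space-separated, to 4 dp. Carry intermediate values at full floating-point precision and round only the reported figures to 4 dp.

Δt=0.09500  u=1.13645  d=0.87993  q=0.47362  discount=0.99858
step 7 (expiry): payoffs max(K−S,0) = 46.8714 34.7473 19.0888 0.0000 0.0000 0.0000 0.0000 0.0000
step 6: (k=6,j=0): S=47.2634, (K−S)⁺=41.1966, hold=41.0706 ⇒ V=41.1966 exercise | (k=6,j=1): S=61.0419, (K−S)⁺=27.4181, hold=27.2922 ⇒ V=27.4181 exercise | (k=6,j=2): S=78.8371, (K−S)⁺=9.6229, hold=10.0336 ⇒ V=10.0336 continue | (k=6,j=3): S=101.8200, (K−S)⁺=0.0000, hold=0.0000 ⇒ V=0.0000 continue | (k=6,j=4): S=131.5030, (K−S)⁺=0.0000, hold=0.0000 ⇒ V=0.0000 continue | (k=6,j=5): S=169.8393, (K−S)⁺=0.0000, hold=0.0000 ⇒ V=0.0000 continue | (k=6,j=6): S=219.3516, (K−S)⁺=0.0000, hold=0.0000 ⇒ V=0.0000 continue  boundary S*=61.0419
step 5: (k=5,j=0): S=53.7127, (K−S)⁺=34.7473, hold=34.6214 ⇒ V=34.7473 exercise | (k=5,j=1): S=69.3712, (K−S)⁺=19.0888, hold=19.1570 ⇒ V=19.1570 continue | (k=5,j=2): S=89.5946, (K−S)⁺=0.0000, hold=5.2739 ⇒ V=5.2739 continue | (k=5,j=3): S=115.7136, (K−S)⁺=0.0000, hold=0.0000 ⇒ V=0.0000 continue | (k=5,j=4): S=149.4469, (K−S)⁺=0.0000, hold=0.0000 ⇒ V=0.0000 continue | (k=5,j=5): S=193.0143, (K−S)⁺=0.0000, hold=0.0000 ⇒ V=0.0000 continue  boundary S*=53.7127
step 4: (k=4,j=0): S=61.0419, (K−S)⁺=27.4181, hold=27.3244 ⇒ V=27.4181 exercise | (k=4,j=1): S=78.8371, (K−S)⁺=9.6229, hold=12.5637 ⇒ V=12.5637 continue | (k=4,j=2): S=101.8200, (K−S)⁺=0.0000, hold=2.7721 ⇒ V=2.7721 continue | (k=4,j=3): S=131.5030, (K−S)⁺=0.0000, hold=0.0000 ⇒ V=0.0000 continue | (k=4,j=4): S=169.8393, (K−S)⁺=0.0000, hold=0.0000 ⇒ V=0.0000 continue  boundary S*=61.0419
step 3: (k=3,j=0): S=69.3712, (K−S)⁺=19.0888, hold=20.3537 ⇒ V=20.3537 continue | (k=3,j=1): S=89.5946, (K−S)⁺=0.0000, hold=7.9149 ⇒ V=7.9149 continue | (k=3,j=2): S=115.7136, (K−S)⁺=0.0000, hold=1.4571 ⇒ V=1.4571 continue | (k=3,j=3): S=149.4469, (K−S)⁺=0.0000, hold=0.0000 ⇒ V=0.0000 continue  boundary S*=-
step 2: (k=2,j=0): S=78.8371, (K−S)⁺=9.6229, hold=14.4418 ⇒ V=14.4418 continue | (k=2,j=1): S=101.8200, (K−S)⁺=0.0000, hold=4.8494 ⇒ V=4.8494 continue | (k=2,j=2): S=131.5030, (K−S)⁺=0.0000, hold=0.7659 ⇒ V=0.7659 continue  boundary S*=-
step 1: (k=1,j=0): S=89.5946, (K−S)⁺=0.0000, hold=9.8845 ⇒ V=9.8845 continue | (k=1,j=1): S=115.7136, (K−S)⁺=0.0000, hold=2.9112 ⇒ V=2.9112 continue  boundary S*=-
step 0: (k=0,j=0): S=101.8200, (K−S)⁺=0.0000, hold=6.5724 ⇒ V=6.5724 continue  boundary S*=-

price = 6.5724
boundary = - - - - 61.0419 53.7127 61.0419
tree:
6.5724
9.8845 2.9112
14.4418 4.8494 0.7659
20.3537 7.9149 1.4571 0.0000
27.4181 12.5637 2.7721 0.0000 0.0000
34.7473 19.1570 5.2739 0.0000 0.0000 0.0000
41.1966 27.4181 10.0336 0.0000 0.0000 0.0000 0.0000
46.8714 34.7473 19.0888 0.0000 0.0000 0.0000 0.0000 0.0000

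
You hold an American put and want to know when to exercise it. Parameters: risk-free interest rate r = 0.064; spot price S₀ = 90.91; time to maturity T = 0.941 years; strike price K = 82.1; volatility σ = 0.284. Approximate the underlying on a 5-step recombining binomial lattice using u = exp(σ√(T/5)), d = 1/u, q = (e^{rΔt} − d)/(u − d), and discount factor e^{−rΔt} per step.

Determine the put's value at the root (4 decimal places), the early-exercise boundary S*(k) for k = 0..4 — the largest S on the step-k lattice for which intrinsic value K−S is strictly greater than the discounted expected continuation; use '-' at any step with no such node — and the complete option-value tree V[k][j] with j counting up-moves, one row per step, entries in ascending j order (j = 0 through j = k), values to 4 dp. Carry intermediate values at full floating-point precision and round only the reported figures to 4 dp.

price = 4.2011
boundary = - - - 62.8188 71.0554
tree:
4.2011
7.2378 1.4769
12.0842 2.9027 0.1863
19.2812 5.6778 0.3914 0.0000
26.5630 11.0446 0.8225 0.0000 0.0000
33.0007 19.2812 1.7281 0.0000 0.0000 0.0000

params: Δt=0.18820 u=1.13112 d=0.88408 q=0.51829 e^(-rΔt)=0.98803
t_5 payoffs: 33.0007 19.2812 1.7281 0.0000 0.0000 0.0000
t_4: node(4,0) S=55.5370 payoff=26.5630 vs cont=25.5800 → 26.5630 [stop]  node(4,1) S=71.0554 payoff=11.0446 vs cont=10.0616 → 11.0446 [stop]  node(4,2) S=90.9100 payoff=0.0000 vs cont=0.8225 → 0.8225 [wait]  node(4,3) S=116.3124 payoff=0.0000 vs cont=0.0000 → 0.0000 [wait]  node(4,4) S=148.8129 payoff=0.0000 vs cont=0.0000 → 0.0000 [wait]  ⇒ S*(4)=71.0554
t_3: node(3,0) S=62.8188 payoff=19.2812 vs cont=18.2982 → 19.2812 [stop]  node(3,1) S=80.3719 payoff=1.7281 vs cont=5.6778 → 5.6778 [wait]  node(3,2) S=102.8298 payoff=0.0000 vs cont=0.3914 → 0.3914 [wait]  node(3,3) S=131.5629 payoff=0.0000 vs cont=0.0000 → 0.0000 [wait]  ⇒ S*(3)=62.8188
t_2: node(2,0) S=71.0554 payoff=11.0446 vs cont=12.0842 → 12.0842 [wait]  node(2,1) S=90.9100 payoff=0.0000 vs cont=2.9027 → 2.9027 [wait]  node(2,2) S=116.3124 payoff=0.0000 vs cont=0.1863 → 0.1863 [wait]  ⇒ S*(2)=-
t_1: node(1,0) S=80.3719 payoff=1.7281 vs cont=7.2378 → 7.2378 [wait]  node(1,1) S=102.8298 payoff=0.0000 vs cont=1.4769 → 1.4769 [wait]  ⇒ S*(1)=-
t_0: node(0,0) S=90.9100 payoff=0.0000 vs cont=4.2011 → 4.2011 [wait]  ⇒ S*(0)=-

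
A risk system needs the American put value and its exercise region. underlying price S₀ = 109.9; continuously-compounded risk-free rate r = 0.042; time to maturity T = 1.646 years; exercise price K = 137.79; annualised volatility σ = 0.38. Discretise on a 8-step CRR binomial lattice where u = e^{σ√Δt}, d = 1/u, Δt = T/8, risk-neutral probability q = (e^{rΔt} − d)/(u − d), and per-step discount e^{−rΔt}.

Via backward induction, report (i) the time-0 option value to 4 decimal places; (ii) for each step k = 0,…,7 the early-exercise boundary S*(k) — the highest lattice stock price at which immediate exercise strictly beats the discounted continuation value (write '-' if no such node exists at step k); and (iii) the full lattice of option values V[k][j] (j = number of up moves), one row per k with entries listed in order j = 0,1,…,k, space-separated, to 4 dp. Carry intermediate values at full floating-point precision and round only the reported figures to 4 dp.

price = 35.9804
boundary = - - 77.8542 65.5275 77.8542 92.4996 77.8542 92.4996
tree:
35.9804
47.1698 24.6063
59.9358 34.3031 14.6311
72.2625 46.2228 22.1141 6.8548
82.6374 59.9358 32.3217 11.5452 1.9388
91.3697 72.2625 45.2904 18.9699 3.7758 0.0000
98.7194 82.6374 59.9358 30.0998 7.3534 0.0000 0.0000
104.9054 91.3697 72.2625 45.2904 14.3209 0.0000 0.0000 0.0000
110.1120 98.7194 82.6374 59.9358 27.8900 0.0000 0.0000 0.0000 0.0000

params: Δt=0.20575 u=1.18811 d=0.84167 q=0.48207 e^(-rΔt)=0.99140
t_8 payoffs: 110.1120 98.7194 82.6374 59.9358 27.8900 0.0000 0.0000 0.0000 0.0000
t_7: node(7,0) S=32.8846 payoff=104.9054 vs cont=103.7198 → 104.9054 [stop]  node(7,1) S=46.4203 payoff=91.3697 vs cont=90.1841 → 91.3697 [stop]  node(7,2) S=65.5275 payoff=72.2625 vs cont=71.0769 → 72.2625 [stop]  node(7,3) S=92.4996 payoff=45.2904 vs cont=44.1048 → 45.2904 [stop]  node(7,4) S=130.5737 payoff=7.2163 vs cont=14.3209 → 14.3209 [wait]  node(7,5) S=184.3196 payoff=0.0000 vs cont=0.0000 → 0.0000 [wait]  node(7,6) S=260.1881 payoff=0.0000 vs cont=0.0000 → 0.0000 [wait]  node(7,7) S=367.2850 payoff=0.0000 vs cont=0.0000 → 0.0000 [wait]  ⇒ S*(7)=92.4996
t_6: node(6,0) S=39.0706 payoff=98.7194 vs cont=97.5338 → 98.7194 [stop]  node(6,1) S=55.1526 payoff=82.6374 vs cont=81.4518 → 82.6374 [stop]  node(6,2) S=77.8542 payoff=59.9358 vs cont=58.7503 → 59.9358 [stop]  node(6,3) S=109.9000 payoff=27.8900 vs cont=30.0998 → 30.0998 [wait]  node(6,4) S=155.1363 payoff=0.0000 vs cont=7.3534 → 7.3534 [wait]  node(6,5) S=218.9926 payoff=0.0000 vs cont=0.0000 → 0.0000 [wait]  node(6,6) S=309.1329 payoff=0.0000 vs cont=0.0000 → 0.0000 [wait]  ⇒ S*(6)=77.8542
t_5: node(5,0) S=46.4203 payoff=91.3697 vs cont=90.1841 → 91.3697 [stop]  node(5,1) S=65.5275 payoff=72.2625 vs cont=71.0769 → 72.2625 [stop]  node(5,2) S=92.4996 payoff=45.2904 vs cont=45.1609 → 45.2904 [stop]  node(5,3) S=130.5737 payoff=7.2163 vs cont=18.9699 → 18.9699 [wait]  node(5,4) S=184.3196 payoff=0.0000 vs cont=3.7758 → 3.7758 [wait]  node(5,5) S=260.1881 payoff=0.0000 vs cont=0.0000 → 0.0000 [wait]  ⇒ S*(5)=92.4996
t_4: node(4,0) S=55.1526 payoff=82.6374 vs cont=81.4518 → 82.6374 [stop]  node(4,1) S=77.8542 payoff=59.9358 vs cont=58.7503 → 59.9358 [stop]  node(4,2) S=109.9000 payoff=27.8900 vs cont=32.3217 → 32.3217 [wait]  node(4,3) S=155.1363 payoff=0.0000 vs cont=11.5452 → 11.5452 [wait]  node(4,4) S=218.9926 payoff=0.0000 vs cont=1.9388 → 1.9388 [wait]  ⇒ S*(4)=77.8542
t_3: node(3,0) S=65.5275 payoff=72.2625 vs cont=71.0769 → 72.2625 [stop]  node(3,1) S=92.4996 payoff=45.2904 vs cont=46.2228 → 46.2228 [wait]  node(3,2) S=130.5737 payoff=7.2163 vs cont=22.1141 → 22.1141 [wait]  node(3,3) S=184.3196 payoff=0.0000 vs cont=6.8548 → 6.8548 [wait]  ⇒ S*(3)=65.5275
t_2: node(2,0) S=77.8542 payoff=59.9358 vs cont=59.1959 → 59.9358 [stop]  node(2,1) S=109.9000 payoff=27.8900 vs cont=34.3031 → 34.3031 [wait]  node(2,2) S=155.1363 payoff=0.0000 vs cont=14.6311 → 14.6311 [wait]  ⇒ S*(2)=77.8542
t_1: node(1,0) S=92.4996 payoff=45.2904 vs cont=47.1698 → 47.1698 [wait]  node(1,1) S=130.5737 payoff=7.2163 vs cont=24.6063 → 24.6063 [wait]  ⇒ S*(1)=-
t_0: node(0,0) S=109.9000 payoff=27.8900 vs cont=35.9804 → 35.9804 [wait]  ⇒ S*(0)=-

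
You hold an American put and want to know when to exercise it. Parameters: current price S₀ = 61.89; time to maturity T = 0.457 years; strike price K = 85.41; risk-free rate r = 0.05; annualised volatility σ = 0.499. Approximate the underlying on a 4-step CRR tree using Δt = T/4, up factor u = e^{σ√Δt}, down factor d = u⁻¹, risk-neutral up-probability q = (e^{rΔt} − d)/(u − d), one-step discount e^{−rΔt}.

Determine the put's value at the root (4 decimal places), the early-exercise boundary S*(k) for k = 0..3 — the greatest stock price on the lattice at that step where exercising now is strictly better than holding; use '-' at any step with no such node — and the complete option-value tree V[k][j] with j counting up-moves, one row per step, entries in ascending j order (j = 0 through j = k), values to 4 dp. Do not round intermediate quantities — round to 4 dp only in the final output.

price = 24.5255
boundary = - 52.2841 61.8900 52.2841
tree:
24.5255
33.1259 15.3093
41.2409 23.5200 6.4131
48.0963 33.1259 12.2815 0.0000
53.8878 41.2409 23.5200 0.0000 0.0000

Δt=0.11425  u=1.18373  d=0.84479  q=0.47484  discount=0.99430
step 4 (expiry): payoffs max(K−S,0) = 53.8878 41.2409 23.5200 0.0000 0.0000
step 3: (k=3,j=0): S=37.3137, (K−S)⁺=48.0963, hold=47.6098 ⇒ V=48.0963 exercise | (k=3,j=1): S=52.2841, (K−S)⁺=33.1259, hold=32.6394 ⇒ V=33.1259 exercise | (k=3,j=2): S=73.2608, (K−S)⁺=12.1492, hold=12.2815 ⇒ V=12.2815 continue | (k=3,j=3): S=102.6534, (K−S)⁺=0.0000, hold=0.0000 ⇒ V=0.0000 continue  boundary S*=52.2841
step 2: (k=2,j=0): S=44.1691, (K−S)⁺=41.2409, hold=40.7544 ⇒ V=41.2409 exercise | (k=2,j=1): S=61.8900, (K−S)⁺=23.5200, hold=23.0959 ⇒ V=23.5200 exercise | (k=2,j=2): S=86.7206, (K−S)⁺=0.0000, hold=6.4131 ⇒ V=6.4131 continue  boundary S*=61.8900
step 1: (k=1,j=0): S=52.2841, (K−S)⁺=33.1259, hold=32.6394 ⇒ V=33.1259 exercise | (k=1,j=1): S=73.2608, (K−S)⁺=12.1492, hold=15.3093 ⇒ V=15.3093 continue  boundary S*=52.2841
step 0: (k=0,j=0): S=61.8900, (K−S)⁺=23.5200, hold=24.5255 ⇒ V=24.5255 continue  boundary S*=-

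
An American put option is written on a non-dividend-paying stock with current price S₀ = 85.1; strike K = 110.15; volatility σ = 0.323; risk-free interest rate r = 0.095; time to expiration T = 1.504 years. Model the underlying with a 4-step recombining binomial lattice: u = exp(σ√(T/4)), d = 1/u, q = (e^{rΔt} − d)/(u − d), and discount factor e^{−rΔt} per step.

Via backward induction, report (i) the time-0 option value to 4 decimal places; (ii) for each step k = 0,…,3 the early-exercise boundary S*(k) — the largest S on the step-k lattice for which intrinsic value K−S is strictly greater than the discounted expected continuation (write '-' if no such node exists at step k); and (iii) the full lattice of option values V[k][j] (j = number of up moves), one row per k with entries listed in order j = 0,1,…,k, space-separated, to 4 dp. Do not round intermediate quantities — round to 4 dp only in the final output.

Δt=0.37600  u=1.21904  d=0.82032  q=0.54185  discount=0.96491
step 4 (expiry): payoffs max(K−S,0) = 71.6142 52.8840 25.0500 0.0000 0.0000
step 3: (k=3,j=0): S=46.9765, (K−S)⁺=63.1735, hold=59.3084 ⇒ V=63.1735 exercise | (k=3,j=1): S=69.8093, (K−S)⁺=40.3407, hold=36.4756 ⇒ V=40.3407 exercise | (k=3,j=2): S=103.7399, (K−S)⁺=6.4101, hold=11.0739 ⇒ V=11.0739 continue | (k=3,j=3): S=154.1624, (K−S)⁺=0.0000, hold=0.0000 ⇒ V=0.0000 continue  boundary S*=69.8093
step 2: (k=2,j=0): S=57.2660, (K−S)⁺=52.8840, hold=49.0189 ⇒ V=52.8840 exercise | (k=2,j=1): S=85.1000, (K−S)⁺=25.0500, hold=23.6233 ⇒ V=25.0500 exercise | (k=2,j=2): S=126.4626, (K−S)⁺=0.0000, hold=4.8954 ⇒ V=4.8954 continue  boundary S*=85.1000
step 1: (k=1,j=0): S=69.8093, (K−S)⁺=40.3407, hold=36.4756 ⇒ V=40.3407 exercise | (k=1,j=1): S=103.7399, (K−S)⁺=6.4101, hold=13.6334 ⇒ V=13.6334 continue  boundary S*=69.8093
step 0: (k=0,j=0): S=85.1000, (K−S)⁺=25.0500, hold=24.9615 ⇒ V=25.0500 exercise  boundary S*=85.1000

price = 25.0500
boundary = 85.1000 69.8093 85.1000 69.8093
tree:
25.0500
40.3407 13.6334
52.8840 25.0500 4.8954
63.1735 40.3407 11.0739 0.0000
71.6142 52.8840 25.0500 0.0000 0.0000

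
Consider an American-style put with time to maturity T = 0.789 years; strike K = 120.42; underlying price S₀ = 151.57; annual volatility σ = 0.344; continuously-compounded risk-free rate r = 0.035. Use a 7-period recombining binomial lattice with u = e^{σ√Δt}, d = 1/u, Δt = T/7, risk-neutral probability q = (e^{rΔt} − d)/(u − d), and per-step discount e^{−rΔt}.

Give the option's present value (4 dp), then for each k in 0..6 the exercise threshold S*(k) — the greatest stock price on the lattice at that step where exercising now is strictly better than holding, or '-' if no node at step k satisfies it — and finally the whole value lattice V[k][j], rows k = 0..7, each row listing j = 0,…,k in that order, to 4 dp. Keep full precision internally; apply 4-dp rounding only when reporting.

price = 4.9180
boundary = - - - - - 85.0801 95.4959
tree:
4.9180
7.7728 1.9653
11.9847 3.4209 0.4555
17.9217 5.8586 0.8935 0.0000
25.7885 9.8208 1.7528 0.0000 0.0000
35.3399 15.9855 3.4385 0.0000 0.0000 0.0000
44.6197 24.9241 6.7455 0.0000 0.0000 0.0000 0.0000
52.8874 35.3399 13.2330 0.0000 0.0000 0.0000 0.0000 0.0000

params: Δt=0.11271 u=1.12242 d=0.89093 q=0.48823 e^(-rΔt)=0.99606
t_7 payoffs: 52.8874 35.3399 13.2330 0.0000 0.0000 0.0000 0.0000 0.0000
t_6: node(6,0) S=75.8003 payoff=44.6197 vs cont=44.1456 → 44.6197 [stop]  node(6,1) S=95.4959 payoff=24.9241 vs cont=24.4499 → 24.9241 [stop]  node(6,2) S=120.3093 payoff=0.1107 vs cont=6.7455 → 6.7455 [wait]  node(6,3) S=151.5700 payoff=0.0000 vs cont=0.0000 → 0.0000 [wait]  node(6,4) S=190.9534 payoff=0.0000 vs cont=0.0000 → 0.0000 [wait]  node(6,5) S=240.5701 payoff=0.0000 vs cont=0.0000 → 0.0000 [wait]  node(6,6) S=303.0789 payoff=0.0000 vs cont=0.0000 → 0.0000 [wait]  ⇒ S*(6)=95.4959
t_5: node(5,0) S=85.0801 payoff=35.3399 vs cont=34.8658 → 35.3399 [stop]  node(5,1) S=107.1870 payoff=13.2330 vs cont=15.9855 → 15.9855 [wait]  node(5,2) S=135.0381 payoff=0.0000 vs cont=3.4385 → 3.4385 [wait]  node(5,3) S=170.1259 payoff=0.0000 vs cont=0.0000 → 0.0000 [wait]  node(5,4) S=214.3308 payoff=0.0000 vs cont=0.0000 → 0.0000 [wait]  node(5,5) S=270.0217 payoff=0.0000 vs cont=0.0000 → 0.0000 [wait]  ⇒ S*(5)=85.0801
t_4: node(4,0) S=95.4959 payoff=24.9241 vs cont=25.7885 → 25.7885 [wait]  node(4,1) S=120.3093 payoff=0.1107 vs cont=9.8208 → 9.8208 [wait]  node(4,2) S=151.5700 payoff=0.0000 vs cont=1.7528 → 1.7528 [wait]  node(4,3) S=190.9534 payoff=0.0000 vs cont=0.0000 → 0.0000 [wait]  node(4,4) S=240.5701 payoff=0.0000 vs cont=0.0000 → 0.0000 [wait]  ⇒ S*(4)=-
t_3: node(3,0) S=107.1870 payoff=13.2330 vs cont=17.9217 → 17.9217 [wait]  node(3,1) S=135.0381 payoff=0.0000 vs cont=5.8586 → 5.8586 [wait]  node(3,2) S=170.1259 payoff=0.0000 vs cont=0.8935 → 0.8935 [wait]  node(3,3) S=214.3308 payoff=0.0000 vs cont=0.0000 → 0.0000 [wait]  ⇒ S*(3)=-
t_2: node(2,0) S=120.3093 payoff=0.1107 vs cont=11.9847 → 11.9847 [wait]  node(2,1) S=151.5700 payoff=0.0000 vs cont=3.4209 → 3.4209 [wait]  node(2,2) S=190.9534 payoff=0.0000 vs cont=0.4555 → 0.4555 [wait]  ⇒ S*(2)=-
t_1: node(1,0) S=135.0381 payoff=0.0000 vs cont=7.7728 → 7.7728 [wait]  node(1,1) S=170.1259 payoff=0.0000 vs cont=1.9653 → 1.9653 [wait]  ⇒ S*(1)=-
t_0: node(0,0) S=151.5700 payoff=0.0000 vs cont=4.9180 → 4.9180 [wait]  ⇒ S*(0)=-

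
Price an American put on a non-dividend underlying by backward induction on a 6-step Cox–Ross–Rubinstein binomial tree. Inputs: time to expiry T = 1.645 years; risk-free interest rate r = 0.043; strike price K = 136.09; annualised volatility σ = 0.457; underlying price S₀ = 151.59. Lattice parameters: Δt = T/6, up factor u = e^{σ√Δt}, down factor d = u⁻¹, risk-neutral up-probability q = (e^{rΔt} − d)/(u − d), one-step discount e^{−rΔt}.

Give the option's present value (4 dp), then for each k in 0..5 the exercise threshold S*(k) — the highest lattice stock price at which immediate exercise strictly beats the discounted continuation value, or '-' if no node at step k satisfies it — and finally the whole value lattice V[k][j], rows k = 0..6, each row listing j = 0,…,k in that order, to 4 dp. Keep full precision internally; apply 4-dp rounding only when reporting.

price = 22.1426
boundary = - - - 73.9442 58.2079 73.9442
tree:
22.1426
32.3946 10.9123
45.8193 17.7755 3.2943
62.1458 28.2040 6.2307 0.0000
77.8821 43.1008 11.7844 0.0000 0.0000
90.2695 62.1458 22.2885 0.0000 0.0000 0.0000
100.0207 77.8821 42.1552 0.0000 0.0000 0.0000 0.0000

params: Δt=0.27417 u=1.27035 d=0.78719 q=0.46501 e^(-rΔt)=0.98828
t_6 payoffs: 100.0207 77.8821 42.1552 0.0000 0.0000 0.0000 0.0000
t_5: node(5,0) S=45.8205 payoff=90.2695 vs cont=88.6745 → 90.2695 [stop]  node(5,1) S=73.9442 payoff=62.1458 vs cont=60.5508 → 62.1458 [stop]  node(5,2) S=119.3297 payoff=16.7603 vs cont=22.2885 → 22.2885 [wait]  node(5,3) S=192.5718 payoff=0.0000 vs cont=0.0000 → 0.0000 [wait]  node(5,4) S=310.7684 payoff=0.0000 vs cont=0.0000 → 0.0000 [wait]  node(5,5) S=501.5116 payoff=0.0000 vs cont=0.0000 → 0.0000 [wait]  ⇒ S*(5)=73.9442
t_4: node(4,0) S=58.2079 payoff=77.8821 vs cont=76.2871 → 77.8821 [stop]  node(4,1) S=93.9348 payoff=42.1552 vs cont=43.1008 → 43.1008 [wait]  node(4,2) S=151.5900 payoff=0.0000 vs cont=11.7844 → 11.7844 [wait]  node(4,3) S=244.6328 payoff=0.0000 vs cont=0.0000 → 0.0000 [wait]  node(4,4) S=394.7834 payoff=0.0000 vs cont=0.0000 → 0.0000 [wait]  ⇒ S*(4)=58.2079
t_3: node(3,0) S=73.9442 payoff=62.1458 vs cont=60.9853 → 62.1458 [stop]  node(3,1) S=119.3297 payoff=16.7603 vs cont=28.2040 → 28.2040 [wait]  node(3,2) S=192.5718 payoff=0.0000 vs cont=6.2307 → 6.2307 [wait]  node(3,3) S=310.7684 payoff=0.0000 vs cont=0.0000 → 0.0000 [wait]  ⇒ S*(3)=73.9442
t_2: node(2,0) S=93.9348 payoff=42.1552 vs cont=45.8193 → 45.8193 [wait]  node(2,1) S=151.5900 payoff=0.0000 vs cont=17.7755 → 17.7755 [wait]  node(2,2) S=244.6328 payoff=0.0000 vs cont=3.2943 → 3.2943 [wait]  ⇒ S*(2)=-
t_1: node(1,0) S=119.3297 payoff=16.7603 vs cont=32.3946 → 32.3946 [wait]  node(1,1) S=192.5718 payoff=0.0000 vs cont=10.9123 → 10.9123 [wait]  ⇒ S*(1)=-
t_0: node(0,0) S=151.5900 payoff=0.0000 vs cont=22.1426 → 22.1426 [wait]  ⇒ S*(0)=-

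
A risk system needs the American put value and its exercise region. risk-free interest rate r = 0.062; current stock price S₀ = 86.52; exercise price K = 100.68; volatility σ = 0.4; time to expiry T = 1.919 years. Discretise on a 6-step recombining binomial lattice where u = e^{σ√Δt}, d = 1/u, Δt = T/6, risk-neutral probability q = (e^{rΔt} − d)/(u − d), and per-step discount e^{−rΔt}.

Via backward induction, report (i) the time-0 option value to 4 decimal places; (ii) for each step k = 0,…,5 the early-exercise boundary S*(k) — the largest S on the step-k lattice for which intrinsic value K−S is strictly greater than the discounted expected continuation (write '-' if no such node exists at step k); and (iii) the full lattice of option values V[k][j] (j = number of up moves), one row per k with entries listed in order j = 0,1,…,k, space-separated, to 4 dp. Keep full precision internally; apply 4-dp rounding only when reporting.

price = 23.4046
boundary = - - 55.0337 43.8919 55.0337 69.0037
tree:
23.4046
33.2614 14.0070
45.6463 21.6115 6.5902
56.7881 32.1627 11.4104 1.7952
65.6742 45.6463 19.3132 3.5735 0.0000
72.7612 56.7881 31.6763 7.1134 0.0000 0.0000
78.4135 65.6742 45.6463 14.1600 0.0000 0.0000 0.0000

params: Δt=0.31983 u=1.25385 d=0.79755 q=0.48758 e^(-rΔt)=0.98037
t_6 payoffs: 78.4135 65.6742 45.6463 14.1600 0.0000 0.0000 0.0000
t_5: node(5,0) S=27.9188 payoff=72.7612 vs cont=70.7844 → 72.7612 [stop]  node(5,1) S=43.8919 payoff=56.7881 vs cont=54.8113 → 56.7881 [stop]  node(5,2) S=69.0037 payoff=31.6763 vs cont=29.6995 → 31.6763 [stop]  node(5,3) S=108.4827 payoff=0.0000 vs cont=7.1134 → 7.1134 [wait]  node(5,4) S=170.5488 payoff=0.0000 vs cont=0.0000 → 0.0000 [wait]  node(5,5) S=268.1246 payoff=0.0000 vs cont=0.0000 → 0.0000 [wait]  ⇒ S*(5)=69.0037
t_4: node(4,0) S=35.0058 payoff=65.6742 vs cont=63.6974 → 65.6742 [stop]  node(4,1) S=55.0337 payoff=45.6463 vs cont=43.6695 → 45.6463 [stop]  node(4,2) S=86.5200 payoff=14.1600 vs cont=19.3132 → 19.3132 [wait]  node(4,3) S=136.0206 payoff=0.0000 vs cont=3.5735 → 3.5735 [wait]  node(4,4) S=213.8418 payoff=0.0000 vs cont=0.0000 → 0.0000 [wait]  ⇒ S*(4)=55.0337
t_3: node(3,0) S=43.8919 payoff=56.7881 vs cont=54.8113 → 56.7881 [stop]  node(3,1) S=69.0037 payoff=31.6763 vs cont=32.1627 → 32.1627 [wait]  node(3,2) S=108.4827 payoff=0.0000 vs cont=11.4104 → 11.4104 [wait]  node(3,3) S=170.5488 payoff=0.0000 vs cont=1.7952 → 1.7952 [wait]  ⇒ S*(3)=43.8919
t_2: node(2,0) S=55.0337 payoff=45.6463 vs cont=43.9021 → 45.6463 [stop]  node(2,1) S=86.5200 payoff=14.1600 vs cont=21.6115 → 21.6115 [wait]  node(2,2) S=136.0206 payoff=0.0000 vs cont=6.5902 → 6.5902 [wait]  ⇒ S*(2)=55.0337
t_1: node(1,0) S=69.0037 payoff=31.6763 vs cont=33.2614 → 33.2614 [wait]  node(1,1) S=108.4827 payoff=0.0000 vs cont=14.0070 → 14.0070 [wait]  ⇒ S*(1)=-
t_0: node(0,0) S=86.5200 payoff=14.1600 vs cont=23.4046 → 23.4046 [wait]  ⇒ S*(0)=-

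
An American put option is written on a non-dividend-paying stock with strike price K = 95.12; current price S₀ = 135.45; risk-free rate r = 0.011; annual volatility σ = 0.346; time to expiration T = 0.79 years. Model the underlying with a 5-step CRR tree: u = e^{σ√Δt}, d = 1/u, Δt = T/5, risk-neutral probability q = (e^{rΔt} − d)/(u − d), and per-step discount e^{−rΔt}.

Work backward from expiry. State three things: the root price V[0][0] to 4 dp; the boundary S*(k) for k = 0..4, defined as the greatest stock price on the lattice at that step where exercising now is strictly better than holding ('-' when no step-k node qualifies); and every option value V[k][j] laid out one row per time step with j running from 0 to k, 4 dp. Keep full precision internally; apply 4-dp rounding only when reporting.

price = 2.1056
boundary = - - - - 78.1378
tree:
2.1056
3.6177 0.4216
6.1483 0.7999 0.0000
10.3079 1.5175 0.0000 0.0000
16.9822 2.8789 0.0000 0.0000 0.0000
27.0225 5.4617 0.0000 0.0000 0.0000 0.0000

params: Δt=0.15800 u=1.14744 d=0.87151 q=0.47198 e^(-rΔt)=0.99826
t_5 payoffs: 27.0225 5.4617 0.0000 0.0000 0.0000 0.0000
t_4: node(4,0) S=78.1378 payoff=16.9822 vs cont=16.8171 → 16.9822 [stop]  node(4,1) S=102.8774 payoff=0.0000 vs cont=2.8789 → 2.8789 [wait]  node(4,2) S=135.4500 payoff=0.0000 vs cont=0.0000 → 0.0000 [wait]  node(4,3) S=178.3356 payoff=0.0000 vs cont=0.0000 → 0.0000 [wait]  node(4,4) S=234.7994 payoff=0.0000 vs cont=0.0000 → 0.0000 [wait]  ⇒ S*(4)=78.1378
t_3: node(3,0) S=89.6583 payoff=5.4617 vs cont=10.3079 → 10.3079 [wait]  node(3,1) S=118.0455 payoff=0.0000 vs cont=1.5175 → 1.5175 [wait]  node(3,2) S=155.4206 payoff=0.0000 vs cont=0.0000 → 0.0000 [wait]  node(3,3) S=204.6292 payoff=0.0000 vs cont=0.0000 → 0.0000 [wait]  ⇒ S*(3)=-
t_2: node(2,0) S=102.8774 payoff=0.0000 vs cont=6.1483 → 6.1483 [wait]  node(2,1) S=135.4500 payoff=0.0000 vs cont=0.7999 → 0.7999 [wait]  node(2,2) S=178.3356 payoff=0.0000 vs cont=0.0000 → 0.0000 [wait]  ⇒ S*(2)=-
t_1: node(1,0) S=118.0455 payoff=0.0000 vs cont=3.6177 → 3.6177 [wait]  node(1,1) S=155.4206 payoff=0.0000 vs cont=0.4216 → 0.4216 [wait]  ⇒ S*(1)=-
t_0: node(0,0) S=135.4500 payoff=0.0000 vs cont=2.1056 → 2.1056 [wait]  ⇒ S*(0)=-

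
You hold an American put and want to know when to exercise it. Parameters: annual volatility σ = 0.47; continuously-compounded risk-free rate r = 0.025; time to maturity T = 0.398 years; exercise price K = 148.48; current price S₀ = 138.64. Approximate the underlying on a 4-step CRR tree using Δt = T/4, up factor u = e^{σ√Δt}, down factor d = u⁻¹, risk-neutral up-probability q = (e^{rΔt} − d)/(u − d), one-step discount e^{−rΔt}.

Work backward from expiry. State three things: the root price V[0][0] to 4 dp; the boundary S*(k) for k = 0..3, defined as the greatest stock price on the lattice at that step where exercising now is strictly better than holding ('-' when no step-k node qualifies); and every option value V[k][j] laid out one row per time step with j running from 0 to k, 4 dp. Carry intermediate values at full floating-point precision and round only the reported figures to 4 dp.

price = 22.0108
boundary = - - 103.0661 119.5370
tree:
22.0108
32.2708 10.6209
45.4139 17.7018 2.7361
59.6152 28.9430 5.1888 0.0000
71.8598 45.4139 9.8400 0.0000 0.0000

params: Δt=0.09950 u=1.15981 d=0.86221 q=0.47137 e^(-rΔt)=0.99752
t_4 payoffs: 71.8598 45.4139 9.8400 0.0000 0.0000
t_3: node(3,0) S=88.8648 payoff=59.6152 vs cont=59.2464 → 59.6152 [stop]  node(3,1) S=119.5370 payoff=28.9430 vs cont=28.5742 → 28.9430 [stop]  node(3,2) S=160.7959 payoff=0.0000 vs cont=5.1888 → 5.1888 [wait]  node(3,3) S=216.2955 payoff=0.0000 vs cont=0.0000 → 0.0000 [wait]  ⇒ S*(3)=119.5370
t_2: node(2,0) S=103.0661 payoff=45.4139 vs cont=45.0450 → 45.4139 [stop]  node(2,1) S=138.6400 payoff=9.8400 vs cont=17.7018 → 17.7018 [wait]  node(2,2) S=186.4924 payoff=0.0000 vs cont=2.7361 → 2.7361 [wait]  ⇒ S*(2)=103.0661
t_1: node(1,0) S=119.5370 payoff=28.9430 vs cont=32.2708 → 32.2708 [wait]  node(1,1) S=160.7959 payoff=0.0000 vs cont=10.6209 → 10.6209 [wait]  ⇒ S*(1)=-
t_0: node(0,0) S=138.6400 payoff=9.8400 vs cont=22.0108 → 22.0108 [wait]  ⇒ S*(0)=-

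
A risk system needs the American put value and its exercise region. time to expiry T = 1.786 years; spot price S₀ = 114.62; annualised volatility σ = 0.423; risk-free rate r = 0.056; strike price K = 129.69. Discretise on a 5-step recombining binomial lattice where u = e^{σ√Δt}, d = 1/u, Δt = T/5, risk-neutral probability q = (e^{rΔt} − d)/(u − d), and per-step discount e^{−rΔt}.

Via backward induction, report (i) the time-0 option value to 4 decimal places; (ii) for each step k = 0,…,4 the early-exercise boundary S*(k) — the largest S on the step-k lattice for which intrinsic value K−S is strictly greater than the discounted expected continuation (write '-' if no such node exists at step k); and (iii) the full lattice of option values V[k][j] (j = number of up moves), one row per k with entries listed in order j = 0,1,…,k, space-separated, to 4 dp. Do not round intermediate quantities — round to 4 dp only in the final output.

params: Δt=0.35720 u=1.28764 d=0.77661 q=0.47667 e^(-rΔt)=0.98020
t_5 payoffs: 97.3092 76.0020 40.6744 0.0000 0.0000 0.0000
t_4: node(4,0) S=41.6949 payoff=87.9951 vs cont=85.4267 → 87.9951 [stop]  node(4,1) S=69.1308 payoff=60.5592 vs cont=57.9908 → 60.5592 [stop]  node(4,2) S=114.6200 payoff=15.0700 vs cont=20.8646 → 20.8646 [wait]  node(4,3) S=190.0419 payoff=0.0000 vs cont=0.0000 → 0.0000 [wait]  node(4,4) S=315.0926 payoff=0.0000 vs cont=0.0000 → 0.0000 [wait]  ⇒ S*(4)=69.1308
t_3: node(3,0) S=53.6880 payoff=76.0020 vs cont=73.4336 → 76.0020 [stop]  node(3,1) S=89.0156 payoff=40.6744 vs cont=40.8134 → 40.8134 [wait]  node(3,2) S=147.5893 payoff=0.0000 vs cont=10.7029 → 10.7029 [wait]  node(3,3) S=244.7055 payoff=0.0000 vs cont=0.0000 → 0.0000 [wait]  ⇒ S*(3)=53.6880
t_2: node(2,0) S=69.1308 payoff=60.5592 vs cont=58.0557 → 60.5592 [stop]  node(2,1) S=114.6200 payoff=15.0700 vs cont=25.9366 → 25.9366 [wait]  node(2,2) S=190.0419 payoff=0.0000 vs cont=5.4902 → 5.4902 [wait]  ⇒ S*(2)=69.1308
t_1: node(1,0) S=89.0156 payoff=40.6744 vs cont=43.1832 → 43.1832 [wait]  node(1,1) S=147.5893 payoff=0.0000 vs cont=15.8698 → 15.8698 [wait]  ⇒ S*(1)=-
t_0: node(0,0) S=114.6200 payoff=15.0700 vs cont=29.5664 → 29.5664 [wait]  ⇒ S*(0)=-

price = 29.5664
boundary = - - 69.1308 53.6880 69.1308
tree:
29.5664
43.1832 15.8698
60.5592 25.9366 5.4902
76.0020 40.8134 10.7029 0.0000
87.9951 60.5592 20.8646 0.0000 0.0000
97.3092 76.0020 40.6744 0.0000 0.0000 0.0000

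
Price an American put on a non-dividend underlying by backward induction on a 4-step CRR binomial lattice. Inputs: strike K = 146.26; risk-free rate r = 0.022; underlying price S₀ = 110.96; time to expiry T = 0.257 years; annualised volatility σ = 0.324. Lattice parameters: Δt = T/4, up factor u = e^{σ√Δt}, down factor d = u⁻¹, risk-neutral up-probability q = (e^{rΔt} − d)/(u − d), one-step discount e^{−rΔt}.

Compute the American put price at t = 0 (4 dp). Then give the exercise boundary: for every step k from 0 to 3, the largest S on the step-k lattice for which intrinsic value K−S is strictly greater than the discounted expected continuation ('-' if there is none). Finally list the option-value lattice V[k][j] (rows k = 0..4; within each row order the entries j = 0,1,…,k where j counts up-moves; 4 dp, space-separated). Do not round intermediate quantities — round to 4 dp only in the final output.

price = 35.3628
boundary = - 102.2114 110.9600 120.4574
tree:
35.3628
44.0486 26.3553
52.1073 35.3000 17.0501
59.5307 44.0486 25.8026 7.9196
66.3688 52.1073 35.3000 15.4923 0.0000

Δt=0.06425, u=1.08559, d=0.92116, q=0.48808, disc=e^(-rΔt)=0.99859
k=4 terminal: V=max(K-S,0) → 66.3688 52.1073 35.3000 15.4923 0.0000
k=3: j=0 S=86.7293 intr=59.5307 cont=59.3242 V=59.5307[EX]; j=1 S=102.2114 intr=44.0486 cont=43.8420 V=44.0486[EX]; j=2 S=120.4574 intr=25.8026 cont=25.5960 V=25.8026[EX]; j=3 S=141.9604 intr=4.2996 cont=7.9196 V=7.9196[hold]  S*(3)=120.4574
k=2: j=0 S=94.1527 intr=52.1073 cont=51.9008 V=52.1073[EX]; j=1 S=110.9600 intr=35.3000 cont=35.0934 V=35.3000[EX]; j=2 S=130.7677 intr=15.4923 cont=17.0501 V=17.0501[hold]  S*(2)=110.9600
k=1: j=0 S=102.2114 intr=44.0486 cont=43.8420 V=44.0486[EX]; j=1 S=120.4574 intr=25.8026 cont=26.3553 V=26.3553[hold]  S*(1)=102.2114
k=0: j=0 S=110.9600 intr=35.3000 cont=35.3628 V=35.3628[hold]  S*(0)=-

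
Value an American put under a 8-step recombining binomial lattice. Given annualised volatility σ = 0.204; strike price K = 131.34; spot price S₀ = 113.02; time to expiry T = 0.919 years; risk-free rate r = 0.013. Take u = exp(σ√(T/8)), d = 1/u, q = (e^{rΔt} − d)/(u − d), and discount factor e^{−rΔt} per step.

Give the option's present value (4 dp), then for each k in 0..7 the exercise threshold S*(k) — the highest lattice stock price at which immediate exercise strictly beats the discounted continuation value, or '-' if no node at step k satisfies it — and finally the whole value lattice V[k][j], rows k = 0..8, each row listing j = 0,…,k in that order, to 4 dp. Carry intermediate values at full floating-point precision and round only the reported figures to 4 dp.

Δt=0.11488, u=1.07159, d=0.93319, q=0.49352, disc=e^(-rΔt)=0.99851
k=8 terminal: V=max(K-S,0) → 66.3374 56.6974 45.6277 32.9164 18.3200 1.5589 0.0000 0.0000 0.0000
k=7: j=0 S=69.6561 intr=61.6839 cont=61.4879 V=61.6839[EX]; j=1 S=79.9862 intr=51.3538 cont=51.1578 V=51.3538[EX]; j=2 S=91.8483 intr=39.4917 cont=39.2957 V=39.4917[EX]; j=3 S=105.4696 intr=25.8704 cont=25.6744 V=25.8704[EX]; j=4 S=121.1109 intr=10.2291 cont=10.0331 V=10.2291[EX]; j=5 S=139.0719 intr=0.0000 cont=0.7884 V=0.7884[hold]; j=6 S=159.6966 intr=0.0000 cont=0.0000 V=0.0000[hold]; j=7 S=183.3799 intr=0.0000 cont=0.0000 V=0.0000[hold]  S*(7)=121.1109
k=6: j=0 S=74.6426 intr=56.6974 cont=56.5014 V=56.6974[EX]; j=1 S=85.7123 intr=45.6277 cont=45.4317 V=45.6277[EX]; j=2 S=98.4236 intr=32.9164 cont=32.7204 V=32.9164[EX]; j=3 S=113.0200 intr=18.3200 cont=18.1240 V=18.3200[EX]; j=4 S=129.7811 intr=1.5589 cont=5.5616 V=5.5616[hold]; j=5 S=149.0279 intr=0.0000 cont=0.3987 V=0.3987[hold]; j=6 S=171.1290 intr=0.0000 cont=0.0000 V=0.0000[hold]  S*(6)=113.0200
k=5: j=0 S=79.9862 intr=51.3538 cont=51.1578 V=51.3538[EX]; j=1 S=91.8483 intr=39.4917 cont=39.2957 V=39.4917[EX]; j=2 S=105.4696 intr=25.8704 cont=25.6744 V=25.8704[EX]; j=3 S=121.1109 intr=10.2291 cont=12.0055 V=12.0055[hold]; j=4 S=139.0719 intr=0.0000 cont=3.0091 V=3.0091[hold]; j=5 S=159.6966 intr=0.0000 cont=0.2016 V=0.2016[hold]  S*(5)=105.4696
k=4: j=0 S=85.7123 intr=45.6277 cont=45.4317 V=45.6277[EX]; j=1 S=98.4236 intr=32.9164 cont=32.7204 V=32.9164[EX]; j=2 S=113.0200 intr=18.3200 cont=18.9994 V=18.9994[hold]; j=3 S=129.7811 intr=1.5589 cont=7.5543 V=7.5543[hold]; j=4 S=149.0279 intr=0.0000 cont=1.6211 V=1.6211[hold]  S*(4)=98.4236
k=3: j=0 S=91.8483 intr=39.4917 cont=39.2957 V=39.4917[EX]; j=1 S=105.4696 intr=25.8704 cont=26.0092 V=26.0092[hold]; j=2 S=121.1109 intr=10.2291 cont=13.3311 V=13.3311[hold]; j=3 S=139.0719 intr=0.0000 cont=4.6193 V=4.6193[hold]  S*(3)=91.8483
k=2: j=0 S=98.4236 intr=32.9164 cont=32.7888 V=32.9164[EX]; j=1 S=113.0200 intr=18.3200 cont=19.7228 V=19.7228[hold]; j=2 S=129.7811 intr=1.5589 cont=9.0182 V=9.0182[hold]  S*(2)=98.4236
k=1: j=0 S=105.4696 intr=25.8704 cont=26.3657 V=26.3657[hold]; j=1 S=121.1109 intr=10.2291 cont=14.4183 V=14.4183[hold]  S*(1)=-
k=0: j=0 S=113.0200 intr=18.3200 cont=20.4389 V=20.4389[hold]  S*(0)=-

price = 20.4389
boundary = - - 98.4236 91.8483 98.4236 105.4696 113.0200 121.1109
tree:
20.4389
26.3657 14.4183
32.9164 19.7228 9.0182
39.4917 26.0092 13.3311 4.6193
45.6277 32.9164 18.9994 7.5543 1.6211
51.3538 39.4917 25.8704 12.0055 3.0091 0.2016
56.6974 45.6277 32.9164 18.3200 5.5616 0.3987 0.0000
61.6839 51.3538 39.4917 25.8704 10.2291 0.7884 0.0000 0.0000
66.3374 56.6974 45.6277 32.9164 18.3200 1.5589 0.0000 0.0000 0.0000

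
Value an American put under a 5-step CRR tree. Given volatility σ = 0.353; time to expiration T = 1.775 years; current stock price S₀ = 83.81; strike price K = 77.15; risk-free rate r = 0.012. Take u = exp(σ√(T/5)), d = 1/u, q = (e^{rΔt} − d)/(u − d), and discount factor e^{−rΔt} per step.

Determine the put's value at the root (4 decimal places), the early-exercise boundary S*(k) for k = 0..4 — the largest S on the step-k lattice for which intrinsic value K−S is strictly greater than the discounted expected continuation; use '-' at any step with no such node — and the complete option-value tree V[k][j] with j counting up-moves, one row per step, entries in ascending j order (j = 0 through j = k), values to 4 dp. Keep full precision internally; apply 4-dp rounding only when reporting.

price = 11.7015
boundary = - - - 44.5932 55.0314
tree:
11.7015
17.0513 5.4717
24.0604 8.9051 1.4546
32.5568 14.2175 2.6936 0.0000
41.0152 22.1186 4.9880 0.0000 0.0000
47.8692 32.5568 9.2369 0.0000 0.0000 0.0000

Δt=0.35500, u=1.23408, d=0.81032, q=0.45769, disc=e^(-rΔt)=0.99575
k=5 terminal: V=max(K-S,0) → 47.8692 32.5568 9.2369 0.0000 0.0000 0.0000
k=4: j=0 S=36.1348 intr=41.0152 cont=40.6872 V=41.0152[EX]; j=1 S=55.0314 intr=22.1186 cont=21.7906 V=22.1186[EX]; j=2 S=83.8100 intr=0.0000 cont=4.9880 V=4.9880[hold]; j=3 S=127.6383 intr=0.0000 cont=0.0000 V=0.0000[hold]; j=4 S=194.3865 intr=0.0000 cont=0.0000 V=0.0000[hold]  S*(4)=55.0314
k=3: j=0 S=44.5932 intr=32.5568 cont=32.2289 V=32.5568[EX]; j=1 S=67.9131 intr=9.2369 cont=14.2175 V=14.2175[hold]; j=2 S=103.4281 intr=0.0000 cont=2.6936 V=2.6936[hold]; j=3 S=157.5156 intr=0.0000 cont=0.0000 V=0.0000[hold]  S*(3)=44.5932
k=2: j=0 S=55.0314 intr=22.1186 cont=24.0604 V=24.0604[hold]; j=1 S=83.8100 intr=0.0000 cont=8.9051 V=8.9051[hold]; j=2 S=127.6383 intr=0.0000 cont=1.4546 V=1.4546[hold]  S*(2)=-
k=1: j=0 S=67.9131 intr=9.2369 cont=17.0513 V=17.0513[hold]; j=1 S=103.4281 intr=0.0000 cont=5.4717 V=5.4717[hold]  S*(1)=-
k=0: j=0 S=83.8100 intr=0.0000 cont=11.7015 V=11.7015[hold]  S*(0)=-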